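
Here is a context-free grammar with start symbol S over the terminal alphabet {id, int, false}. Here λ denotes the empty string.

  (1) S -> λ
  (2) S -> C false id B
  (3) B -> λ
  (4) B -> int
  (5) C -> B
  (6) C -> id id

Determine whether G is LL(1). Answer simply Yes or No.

FIRST(S) = {λ, false, id, int}
FIRST(B) = {λ, int}
FIRST(C) = {λ, id, int}
FOLLOW(S) = {$}
FOLLOW(B) = {$, false}
FOLLOW(C) = {false}
Each cell of M receives at most one production.

Yes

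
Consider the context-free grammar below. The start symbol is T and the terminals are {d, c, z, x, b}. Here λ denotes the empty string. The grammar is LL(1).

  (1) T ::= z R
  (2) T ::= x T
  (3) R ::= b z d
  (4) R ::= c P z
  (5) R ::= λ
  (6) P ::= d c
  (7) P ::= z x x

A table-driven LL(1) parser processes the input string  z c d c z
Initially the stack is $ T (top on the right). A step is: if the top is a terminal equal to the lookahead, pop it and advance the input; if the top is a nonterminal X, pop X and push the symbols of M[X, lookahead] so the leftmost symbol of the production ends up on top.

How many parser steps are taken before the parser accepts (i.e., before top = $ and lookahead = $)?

8

     Stack    Input        Action
  1  $ T      z c d c z $  expand T ::= z R
  2  $ R z    z c d c z $  match z
  3  $ R      c d c z $    expand R ::= c P z
  4  $ z P c  c d c z $    match c
  5  $ z P    d c z $      expand P ::= d c
  6  $ z c d  d c z $      match d
  7  $ z c    c z $        match c
  8  $ z      z $          match z
Accept reached after 8 steps.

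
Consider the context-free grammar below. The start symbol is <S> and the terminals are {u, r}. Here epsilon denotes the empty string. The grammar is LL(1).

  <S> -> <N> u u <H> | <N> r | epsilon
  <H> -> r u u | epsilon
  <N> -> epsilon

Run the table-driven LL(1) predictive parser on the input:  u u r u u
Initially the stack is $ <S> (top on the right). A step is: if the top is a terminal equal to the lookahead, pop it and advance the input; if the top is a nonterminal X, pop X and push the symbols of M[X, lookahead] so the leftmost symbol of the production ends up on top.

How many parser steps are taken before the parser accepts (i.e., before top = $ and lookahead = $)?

8

step 1: stack=$ <S>  input=u u r u u $  — expand <S> -> <N> u u <H>
step 2: stack=$ <H> u u <N>  input=u u r u u $  — expand <N> -> epsilon
step 3: stack=$ <H> u u  input=u u r u u $  — match u
step 4: stack=$ <H> u  input=u r u u $  — match u
step 5: stack=$ <H>  input=r u u $  — expand <H> -> r u u
step 6: stack=$ u u r  input=r u u $  — match r
step 7: stack=$ u u  input=u u $  — match u
step 8: stack=$ u  input=u $  — match u
Accept reached after 8 steps.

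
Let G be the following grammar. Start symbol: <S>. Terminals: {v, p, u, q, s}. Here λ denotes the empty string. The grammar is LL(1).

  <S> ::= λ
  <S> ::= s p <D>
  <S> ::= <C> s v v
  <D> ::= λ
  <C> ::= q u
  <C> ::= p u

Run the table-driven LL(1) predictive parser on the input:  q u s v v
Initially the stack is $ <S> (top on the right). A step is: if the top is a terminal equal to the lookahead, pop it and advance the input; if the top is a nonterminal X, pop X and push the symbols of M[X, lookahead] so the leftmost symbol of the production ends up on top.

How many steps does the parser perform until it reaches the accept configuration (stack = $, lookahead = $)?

7

     Stack        Input        Action
  1  $ <S>        q u s v v $  expand <S> ::= <C> s v v
  2  $ v v s <C>  q u s v v $  expand <C> ::= q u
  3  $ v v s u q  q u s v v $  match q
  4  $ v v s u    u s v v $    match u
  5  $ v v s      s v v $      match s
  6  $ v v        v v $        match v
  7  $ v          v $          match v
Accept reached after 7 steps.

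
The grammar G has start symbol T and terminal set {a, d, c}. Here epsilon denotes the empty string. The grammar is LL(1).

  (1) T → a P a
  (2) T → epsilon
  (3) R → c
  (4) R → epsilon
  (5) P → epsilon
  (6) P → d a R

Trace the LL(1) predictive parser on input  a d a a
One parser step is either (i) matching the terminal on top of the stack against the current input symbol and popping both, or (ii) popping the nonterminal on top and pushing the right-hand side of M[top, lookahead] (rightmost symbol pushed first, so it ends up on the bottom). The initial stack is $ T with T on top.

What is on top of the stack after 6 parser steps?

step 1: stack=$ T  input=a d a a $  — expand T → a P a
step 2: stack=$ a P a  input=a d a a $  — match a
step 3: stack=$ a P  input=d a a $  — expand P → d a R
step 4: stack=$ a R a d  input=d a a $  — match d
step 5: stack=$ a R a  input=a a $  — match a
step 6: stack=$ a R  input=a $  — expand R → epsilon
Stack after step 6: $ a (top = a).

a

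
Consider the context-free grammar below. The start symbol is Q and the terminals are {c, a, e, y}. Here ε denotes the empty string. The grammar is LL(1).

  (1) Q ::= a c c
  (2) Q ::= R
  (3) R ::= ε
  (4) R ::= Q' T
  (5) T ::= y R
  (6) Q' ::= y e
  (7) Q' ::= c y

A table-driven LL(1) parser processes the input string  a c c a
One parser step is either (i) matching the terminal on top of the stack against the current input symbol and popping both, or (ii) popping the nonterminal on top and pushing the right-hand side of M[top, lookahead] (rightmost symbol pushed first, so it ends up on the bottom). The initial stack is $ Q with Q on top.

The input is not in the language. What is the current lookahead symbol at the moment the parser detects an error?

a

step 1: stack=$ Q  input=a c c a $  — expand Q ::= a c c
step 2: stack=$ c c a  input=a c c a $  — match a
step 3: stack=$ c c  input=c c a $  — match c
step 4: stack=$ c  input=c a $  — match c
step 5: stack=$  input=a $  — error: stack empty but input remains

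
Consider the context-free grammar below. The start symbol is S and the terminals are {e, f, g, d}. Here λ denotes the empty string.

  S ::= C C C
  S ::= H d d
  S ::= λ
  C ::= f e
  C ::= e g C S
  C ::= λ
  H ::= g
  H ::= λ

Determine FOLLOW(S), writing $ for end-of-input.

FIRST(C) = {λ, e, f}
FIRST(H) = {λ, g}
FIRST(S) = {λ, d, e, f, g}  (via C C C, H d d)
FOLLOW(S) includes $ since S is the start symbol.
FOLLOW(H): in S::=H d d, H is followed by d d with FIRST {d}. Thus FOLLOW(H) = {d}.
FOLLOW(S): in C::=e g C S, the suffix after S is empty, so FOLLOW(S) ⊇ FOLLOW(C) = {$, d, e, f, g}. Thus FOLLOW(S) = {$, d, e, f, g}.
FOLLOW(C): in S::=C C C (occurrence 1), C is followed by C C with FIRST {λ, e, f}; in S::=C C C (occurrence 1), the suffix after C is nullable, so FOLLOW(C) ⊇ FOLLOW(S) = {$, d, e, f, g}; in S::=C C C (occurrence 2), C is followed by C with FIRST {λ, e, f}; in S::=C C C (occurrence 2), the suffix after C is nullable, so FOLLOW(C) ⊇ FOLLOW(S) = {$, d, e, f, g}; in S::=C C C (occurrence 3), the suffix after C is empty, so FOLLOW(C) ⊇ FOLLOW(S) = {$, d, e, f, g}; in C::=e g C S, C is followed by S with FIRST {λ, d, e, f, g}; in C::=e g C S, the suffix after C is nullable (adds nothing new). Thus FOLLOW(C) = {$, d, e, f, g}.

{$, d, e, f, g}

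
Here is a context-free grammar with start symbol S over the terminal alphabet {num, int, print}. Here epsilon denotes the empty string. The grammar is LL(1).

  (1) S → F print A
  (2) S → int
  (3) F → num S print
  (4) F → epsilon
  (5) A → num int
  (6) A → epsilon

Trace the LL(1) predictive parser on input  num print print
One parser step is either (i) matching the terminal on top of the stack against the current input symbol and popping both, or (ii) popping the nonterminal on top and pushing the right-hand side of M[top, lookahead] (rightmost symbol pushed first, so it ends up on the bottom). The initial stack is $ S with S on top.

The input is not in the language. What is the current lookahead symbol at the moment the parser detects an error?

step 1: stack=$ S  input=num print print $  — expand S → F print A
step 2: stack=$ A print F  input=num print print $  — expand F → num S print
step 3: stack=$ A print print S num  input=num print print $  — match num
step 4: stack=$ A print print S  input=print print $  — expand S → F print A
step 5: stack=$ A print print A print F  input=print print $  — expand F → epsilon
step 6: stack=$ A print print A print  input=print print $  — match print
step 7: stack=$ A print print A  input=print $  — expand A → epsilon
step 8: stack=$ A print print  input=print $  — match print
step 9: stack=$ A print  input=$  — error: top is terminal print but lookahead is $

$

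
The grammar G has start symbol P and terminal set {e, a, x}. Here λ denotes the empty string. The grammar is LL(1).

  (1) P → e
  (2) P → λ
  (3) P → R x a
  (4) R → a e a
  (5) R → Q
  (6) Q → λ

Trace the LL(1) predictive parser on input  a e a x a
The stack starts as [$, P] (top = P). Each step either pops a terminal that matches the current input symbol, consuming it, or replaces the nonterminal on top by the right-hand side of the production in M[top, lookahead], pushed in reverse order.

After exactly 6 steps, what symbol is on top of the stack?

a

step 1: stack=$ P  input=a e a x a $  — expand P → R x a
step 2: stack=$ a x R  input=a e a x a $  — expand R → a e a
step 3: stack=$ a x a e a  input=a e a x a $  — match a
step 4: stack=$ a x a e  input=e a x a $  — match e
step 5: stack=$ a x a  input=a x a $  — match a
step 6: stack=$ a x  input=x a $  — match x
Stack after step 6: $ a (top = a).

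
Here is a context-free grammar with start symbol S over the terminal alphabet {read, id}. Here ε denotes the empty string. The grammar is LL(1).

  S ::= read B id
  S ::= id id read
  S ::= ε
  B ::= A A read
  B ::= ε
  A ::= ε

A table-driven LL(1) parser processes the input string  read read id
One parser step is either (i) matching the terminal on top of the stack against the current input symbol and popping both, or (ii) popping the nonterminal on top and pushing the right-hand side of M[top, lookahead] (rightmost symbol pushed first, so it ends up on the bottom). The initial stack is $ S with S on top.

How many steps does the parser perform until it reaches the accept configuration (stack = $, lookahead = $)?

7

     Stack          Input           Action
  1  $ S            read read id $  expand S ::= read B id
  2  $ id B read    read read id $  match read
  3  $ id B         read id $       expand B ::= A A read
  4  $ id read A A  read id $       expand A ::= ε
  5  $ id read A    read id $       expand A ::= ε
  6  $ id read      read id $       match read
  7  $ id           id $            match id
Accept reached after 7 steps.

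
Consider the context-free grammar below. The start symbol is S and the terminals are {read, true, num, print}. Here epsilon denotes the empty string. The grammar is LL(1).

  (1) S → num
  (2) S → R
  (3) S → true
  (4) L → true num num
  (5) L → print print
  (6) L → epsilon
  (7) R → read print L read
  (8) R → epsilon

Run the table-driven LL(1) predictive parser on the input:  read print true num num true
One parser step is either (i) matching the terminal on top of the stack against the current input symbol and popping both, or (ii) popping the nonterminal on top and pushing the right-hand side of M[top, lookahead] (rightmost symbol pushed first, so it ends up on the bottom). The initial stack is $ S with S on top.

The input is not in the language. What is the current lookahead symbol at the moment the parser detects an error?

step 1: stack=$ S  input=read print true num num true $  — expand S → R
step 2: stack=$ R  input=read print true num num true $  — expand R → read print L read
step 3: stack=$ read L print read  input=read print true num num true $  — match read
step 4: stack=$ read L print  input=print true num num true $  — match print
step 5: stack=$ read L  input=true num num true $  — expand L → true num num
step 6: stack=$ read num num true  input=true num num true $  — match true
step 7: stack=$ read num num  input=num num true $  — match num
step 8: stack=$ read num  input=num true $  — match num
step 9: stack=$ read  input=true $  — error: top is terminal read but lookahead is true

true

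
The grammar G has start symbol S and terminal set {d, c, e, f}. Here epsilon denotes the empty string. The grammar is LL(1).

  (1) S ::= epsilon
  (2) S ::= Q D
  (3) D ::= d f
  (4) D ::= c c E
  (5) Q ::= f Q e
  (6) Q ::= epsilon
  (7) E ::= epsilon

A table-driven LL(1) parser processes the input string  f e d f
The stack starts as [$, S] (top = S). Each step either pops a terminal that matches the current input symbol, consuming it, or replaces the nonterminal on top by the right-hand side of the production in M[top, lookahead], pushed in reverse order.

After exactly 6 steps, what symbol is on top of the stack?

d

step 1: stack=$ S  input=f e d f $  — expand S ::= Q D
step 2: stack=$ D Q  input=f e d f $  — expand Q ::= f Q e
step 3: stack=$ D e Q f  input=f e d f $  — match f
step 4: stack=$ D e Q  input=e d f $  — expand Q ::= epsilon
step 5: stack=$ D e  input=e d f $  — match e
step 6: stack=$ D  input=d f $  — expand D ::= d f
Stack after step 6: $ f d (top = d).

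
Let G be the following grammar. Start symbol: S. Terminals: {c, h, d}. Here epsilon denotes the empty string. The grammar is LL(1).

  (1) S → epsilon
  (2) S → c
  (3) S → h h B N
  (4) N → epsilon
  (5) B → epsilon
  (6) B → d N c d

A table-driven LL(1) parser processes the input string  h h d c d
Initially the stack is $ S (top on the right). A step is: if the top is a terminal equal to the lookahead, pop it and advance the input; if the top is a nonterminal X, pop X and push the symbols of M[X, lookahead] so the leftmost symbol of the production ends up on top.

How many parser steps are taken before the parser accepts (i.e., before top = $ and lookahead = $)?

step 1: stack=$ S  input=h h d c d $  — expand S → h h B N
step 2: stack=$ N B h h  input=h h d c d $  — match h
step 3: stack=$ N B h  input=h d c d $  — match h
step 4: stack=$ N B  input=d c d $  — expand B → d N c d
step 5: stack=$ N d c N d  input=d c d $  — match d
step 6: stack=$ N d c N  input=c d $  — expand N → epsilon
step 7: stack=$ N d c  input=c d $  — match c
step 8: stack=$ N d  input=d $  — match d
step 9: stack=$ N  input=$  — expand N → epsilon
Accept reached after 9 steps.

9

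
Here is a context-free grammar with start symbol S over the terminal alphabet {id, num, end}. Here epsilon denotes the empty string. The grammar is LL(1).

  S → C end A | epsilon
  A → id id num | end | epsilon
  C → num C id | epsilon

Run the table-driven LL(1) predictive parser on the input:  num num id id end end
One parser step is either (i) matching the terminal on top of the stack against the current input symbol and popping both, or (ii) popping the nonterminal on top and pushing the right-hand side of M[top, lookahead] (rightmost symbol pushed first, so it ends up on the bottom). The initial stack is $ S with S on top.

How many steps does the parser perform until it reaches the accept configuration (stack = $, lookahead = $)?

      Stack                Input                    Action
   1  $ S                  num num id id end end $  expand S → C end A
   2  $ A end C            num num id id end end $  expand C → num C id
   3  $ A end id C num     num num id id end end $  match num
   4  $ A end id C         num id id end end $      expand C → num C id
   5  $ A end id id C num  num id id end end $      match num
   6  $ A end id id C      id id end end $          expand C → epsilon
   7  $ A end id id        id id end end $          match id
   8  $ A end id           id end end $             match id
   9  $ A end              end end $                match end
  10  $ A                  end $                    expand A → end
  11  $ end                end $                    match end
Accept reached after 11 steps.

11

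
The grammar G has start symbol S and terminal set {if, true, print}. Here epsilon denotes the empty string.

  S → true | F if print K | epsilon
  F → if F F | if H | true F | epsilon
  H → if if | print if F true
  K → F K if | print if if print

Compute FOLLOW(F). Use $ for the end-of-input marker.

{if, print, true}

FIRST(F) = {epsilon, if, true}
FIRST(H) = {if, print}
FIRST(S) = {epsilon, if, true}  (via F if print K)
FIRST(K) = {if, print, true}  (via F K if)
FOLLOW(S) includes $ since S is the start symbol.
FOLLOW(S): S appears on no right-hand side. Thus FOLLOW(S) = {$}.
FOLLOW(F): in S→F if print K, F is followed by if print K with FIRST {if}; in F→if F F (occurrence 1), F is followed by F with FIRST {epsilon, if, true}; in F→if F F (occurrence 1), the suffix after F is nullable (adds nothing new); in F→if F F (occurrence 2), the suffix after F is empty (adds nothing new); in F→true F, the suffix after F is empty (adds nothing new); in H→print if F true, F is followed by true with FIRST {true}; in K→F K if, F is followed by K if with FIRST {if, print, true}. Thus FOLLOW(F) = {if, print, true}.
FOLLOW(H): in F→if H, the suffix after H is empty, so FOLLOW(H) ⊇ FOLLOW(F) = {if, print, true}. Thus FOLLOW(H) = {if, print, true}.
FOLLOW(K): in S→F if print K, the suffix after K is empty, so FOLLOW(K) ⊇ FOLLOW(S) = {$}; in K→F K if, K is followed by if with FIRST {if}. Thus FOLLOW(K) = {$, if}.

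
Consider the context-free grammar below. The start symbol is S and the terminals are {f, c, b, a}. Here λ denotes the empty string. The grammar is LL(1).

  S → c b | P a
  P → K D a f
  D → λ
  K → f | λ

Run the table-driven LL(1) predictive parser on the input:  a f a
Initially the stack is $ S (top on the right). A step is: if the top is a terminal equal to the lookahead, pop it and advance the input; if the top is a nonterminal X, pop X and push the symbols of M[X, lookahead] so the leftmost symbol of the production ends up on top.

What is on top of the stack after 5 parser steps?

f

step 1: stack=$ S  input=a f a $  — expand S → P a
step 2: stack=$ a P  input=a f a $  — expand P → K D a f
step 3: stack=$ a f a D K  input=a f a $  — expand K → λ
step 4: stack=$ a f a D  input=a f a $  — expand D → λ
step 5: stack=$ a f a  input=a f a $  — match a
Stack after step 5: $ a f (top = f).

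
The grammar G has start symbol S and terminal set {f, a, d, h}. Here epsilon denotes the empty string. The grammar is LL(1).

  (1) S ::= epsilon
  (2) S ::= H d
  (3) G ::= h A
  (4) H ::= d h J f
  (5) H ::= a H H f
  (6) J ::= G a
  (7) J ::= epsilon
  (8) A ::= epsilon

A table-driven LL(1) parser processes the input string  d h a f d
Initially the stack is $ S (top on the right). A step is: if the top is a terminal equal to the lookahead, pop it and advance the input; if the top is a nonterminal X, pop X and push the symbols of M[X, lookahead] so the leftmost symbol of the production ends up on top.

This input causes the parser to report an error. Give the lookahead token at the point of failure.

a

step 1: stack=$ S  input=d h a f d $  — expand S ::= H d
step 2: stack=$ d H  input=d h a f d $  — expand H ::= d h J f
step 3: stack=$ d f J h d  input=d h a f d $  — match d
step 4: stack=$ d f J h  input=h a f d $  — match h
step 5: stack=$ d f J  input=a f d $  — error: M[J, a] is empty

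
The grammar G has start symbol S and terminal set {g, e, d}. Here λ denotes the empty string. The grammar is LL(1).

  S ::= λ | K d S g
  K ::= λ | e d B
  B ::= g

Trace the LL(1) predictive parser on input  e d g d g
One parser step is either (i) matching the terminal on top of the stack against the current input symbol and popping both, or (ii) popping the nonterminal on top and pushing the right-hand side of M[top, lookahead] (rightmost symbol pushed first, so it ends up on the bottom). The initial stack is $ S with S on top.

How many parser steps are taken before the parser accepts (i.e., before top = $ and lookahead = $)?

     Stack          Input        Action
  1  $ S            e d g d g $  expand S ::= K d S g
  2  $ g S d K      e d g d g $  expand K ::= e d B
  3  $ g S d B d e  e d g d g $  match e
  4  $ g S d B d    d g d g $    match d
  5  $ g S d B      g d g $      expand B ::= g
  6  $ g S d g      g d g $      match g
  7  $ g S d        d g $        match d
  8  $ g S          g $          expand S ::= λ
  9  $ g            g $          match g
Accept reached after 9 steps.

9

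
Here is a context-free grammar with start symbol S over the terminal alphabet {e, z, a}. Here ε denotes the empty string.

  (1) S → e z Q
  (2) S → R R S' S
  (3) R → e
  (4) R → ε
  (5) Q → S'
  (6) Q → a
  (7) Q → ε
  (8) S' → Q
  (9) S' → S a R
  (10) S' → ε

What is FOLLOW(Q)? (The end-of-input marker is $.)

{$, a, e}

FIRST(R): from R→e we get {e}; from R→ε we get {ε}. So FIRST(R) = {ε, e}.
FIRST(S): from S→e z Q we get {e}; from S→R R S' S we get {a, e}. So FIRST(S) = {a, e}.
FIRST(Q): from Q→S' we get {ε, a, e}; from Q→a we get {a}; from Q→ε we get {ε}. So FIRST(Q) = {ε, a, e}.
FIRST(S'): from S'→Q we get {ε, a, e}; from S'→S a R we get {a, e}; from S'→ε we get {ε}. So FIRST(S') = {ε, a, e}.
FOLLOW(S) includes $ since S is the start symbol.
FOLLOW(S): in S→R R S' S, the suffix after S is empty (adds nothing new); in S'→S a R, S is followed by a R with FIRST {a}. Thus FOLLOW(S) = {$, a}.
FOLLOW(R): in S→R R S' S (occurrence 1), R is followed by R S' S with FIRST {a, e}; in S→R R S' S (occurrence 2), R is followed by S' S with FIRST {a, e}; in S'→S a R, the suffix after R is empty, so FOLLOW(R) ⊇ FOLLOW(S') = {$, a, e}. Thus FOLLOW(R) = {$, a, e}.
FOLLOW(Q): in S→e z Q, the suffix after Q is empty, so FOLLOW(Q) ⊇ FOLLOW(S) = {$, a}; in S'→Q, the suffix after Q is empty, so FOLLOW(Q) ⊇ FOLLOW(S') = {$, a, e}. Thus FOLLOW(Q) = {$, a, e}.
FOLLOW(S'): in S→R R S' S, S' is followed by S with FIRST {a, e}; in Q→S', the suffix after S' is empty, so FOLLOW(S') ⊇ FOLLOW(Q) = {$, a, e}. Thus FOLLOW(S') = {$, a, e}.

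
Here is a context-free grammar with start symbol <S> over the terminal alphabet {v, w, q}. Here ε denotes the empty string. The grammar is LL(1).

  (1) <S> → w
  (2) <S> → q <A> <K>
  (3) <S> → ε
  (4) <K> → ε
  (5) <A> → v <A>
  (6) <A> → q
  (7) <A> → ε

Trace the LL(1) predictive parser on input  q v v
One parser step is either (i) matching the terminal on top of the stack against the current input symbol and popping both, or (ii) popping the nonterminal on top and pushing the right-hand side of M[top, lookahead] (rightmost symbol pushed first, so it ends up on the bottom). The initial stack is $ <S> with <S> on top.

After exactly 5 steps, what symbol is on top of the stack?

v

     Stack        Input    Action
  1  $ <S>        q v v $  expand <S> → q <A> <K>
  2  $ <K> <A> q  q v v $  match q
  3  $ <K> <A>    v v $    expand <A> → v <A>
  4  $ <K> <A> v  v v $    match v
  5  $ <K> <A>    v $      expand <A> → v <A>
Stack after step 5: $ <K> <A> v (top = v).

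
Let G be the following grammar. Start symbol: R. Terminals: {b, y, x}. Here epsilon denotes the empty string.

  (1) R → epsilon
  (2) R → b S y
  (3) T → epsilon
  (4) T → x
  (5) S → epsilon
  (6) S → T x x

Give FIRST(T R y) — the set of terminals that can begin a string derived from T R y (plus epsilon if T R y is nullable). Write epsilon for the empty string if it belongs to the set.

FIRST(R) = {epsilon, b}
FIRST(T) = {epsilon, x}
FIRST(S) = {epsilon, x}  (via T x x)
FIRST(T R y): take FIRST of each symbol in turn, carrying on past any symbol whose FIRST contains epsilon; result {b, x, y}.

{b, x, y}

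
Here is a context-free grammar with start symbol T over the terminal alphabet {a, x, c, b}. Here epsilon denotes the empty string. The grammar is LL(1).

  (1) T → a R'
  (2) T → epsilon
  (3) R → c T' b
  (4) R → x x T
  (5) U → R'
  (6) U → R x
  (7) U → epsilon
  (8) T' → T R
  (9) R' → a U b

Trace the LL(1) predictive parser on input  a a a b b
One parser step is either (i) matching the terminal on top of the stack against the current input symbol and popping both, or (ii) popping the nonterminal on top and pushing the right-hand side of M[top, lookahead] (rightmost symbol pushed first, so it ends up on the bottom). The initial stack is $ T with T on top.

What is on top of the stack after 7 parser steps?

U

step 1: stack=$ T  input=a a a b b $  — expand T → a R'
step 2: stack=$ R' a  input=a a a b b $  — match a
step 3: stack=$ R'  input=a a b b $  — expand R' → a U b
step 4: stack=$ b U a  input=a a b b $  — match a
step 5: stack=$ b U  input=a b b $  — expand U → R'
step 6: stack=$ b R'  input=a b b $  — expand R' → a U b
step 7: stack=$ b b U a  input=a b b $  — match a
Stack after step 7: $ b b U (top = U).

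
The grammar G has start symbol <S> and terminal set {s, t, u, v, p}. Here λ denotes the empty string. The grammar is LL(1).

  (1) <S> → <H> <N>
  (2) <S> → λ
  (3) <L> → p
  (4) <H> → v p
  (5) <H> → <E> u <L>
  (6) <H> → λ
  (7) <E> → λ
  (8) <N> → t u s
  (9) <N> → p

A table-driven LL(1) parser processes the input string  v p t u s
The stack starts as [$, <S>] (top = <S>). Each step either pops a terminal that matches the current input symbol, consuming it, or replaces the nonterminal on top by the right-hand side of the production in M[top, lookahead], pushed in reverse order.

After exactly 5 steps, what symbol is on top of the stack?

t

     Stack      Input        Action
  1  $ <S>      v p t u s $  expand <S> → <H> <N>
  2  $ <N> <H>  v p t u s $  expand <H> → v p
  3  $ <N> p v  v p t u s $  match v
  4  $ <N> p    p t u s $    match p
  5  $ <N>      t u s $      expand <N> → t u s
Stack after step 5: $ s u t (top = t).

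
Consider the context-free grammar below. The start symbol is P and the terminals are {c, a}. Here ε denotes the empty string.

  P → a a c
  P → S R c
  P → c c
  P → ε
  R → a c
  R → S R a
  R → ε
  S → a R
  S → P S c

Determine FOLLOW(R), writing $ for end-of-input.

FIRST(P) = {ε, a, c}  (via S R c)
FIRST(S) = {a, c}  (via P S c)
FIRST(R) = {ε, a, c}  (via S R a)
FOLLOW(P) includes $ since P is the start symbol.
FOLLOW(P): in S→P S c, P is followed by S c with FIRST {a, c}. Thus FOLLOW(P) = {$, a, c}.
FOLLOW(S): in P→S R c, S is followed by R c with FIRST {a, c}; in R→S R a, S is followed by R a with FIRST {a, c}; in S→P S c, S is followed by c with FIRST {c}. Thus FOLLOW(S) = {a, c}.
FOLLOW(R): in P→S R c, R is followed by c with FIRST {c}; in R→S R a, R is followed by a with FIRST {a}; in S→a R, the suffix after R is empty, so FOLLOW(R) ⊇ FOLLOW(S) = {a, c}. Thus FOLLOW(R) = {a, c}.

{a, c}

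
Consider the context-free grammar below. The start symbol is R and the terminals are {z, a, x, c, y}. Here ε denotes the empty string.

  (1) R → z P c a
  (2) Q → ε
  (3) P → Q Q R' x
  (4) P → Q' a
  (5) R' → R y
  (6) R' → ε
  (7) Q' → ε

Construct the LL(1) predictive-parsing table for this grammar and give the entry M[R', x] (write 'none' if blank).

FIRST(R) = {z}
FIRST(Q) = {ε}
FIRST(Q') = {ε}
FIRST(R') = {ε, z}  (via R y)
FIRST(P) = {a, x, z}  (via Q Q R' x, Q' a)
FOLLOW(R) includes $ since R is the start symbol.
FOLLOW(R'): in P→Q Q R' x, R' is followed by x with FIRST {x}. Thus FOLLOW(R') = {x}.
For R' → R y: FIRST(R y) = {z}, so it goes in M[R', t] for t ∈ {z}.
For R' → ε: FIRST(ε) = {ε}, so it goes in M[R', t] for t ∈ {}; since ε ∈ FIRST, also for every t ∈ FOLLOW(R') = {x}.

R' → ε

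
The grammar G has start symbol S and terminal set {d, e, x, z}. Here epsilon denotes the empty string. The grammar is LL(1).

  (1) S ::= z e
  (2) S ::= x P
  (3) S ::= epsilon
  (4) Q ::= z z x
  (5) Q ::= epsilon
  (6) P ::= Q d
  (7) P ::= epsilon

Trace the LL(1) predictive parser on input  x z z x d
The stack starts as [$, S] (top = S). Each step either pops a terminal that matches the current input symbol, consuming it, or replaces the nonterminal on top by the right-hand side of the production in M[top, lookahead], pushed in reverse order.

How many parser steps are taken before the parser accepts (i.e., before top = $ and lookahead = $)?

     Stack      Input        Action
  1  $ S        x z z x d $  expand S ::= x P
  2  $ P x      x z z x d $  match x
  3  $ P        z z x d $    expand P ::= Q d
  4  $ d Q      z z x d $    expand Q ::= z z x
  5  $ d x z z  z z x d $    match z
  6  $ d x z    z x d $      match z
  7  $ d x      x d $        match x
  8  $ d        d $          match d
Accept reached after 8 steps.

8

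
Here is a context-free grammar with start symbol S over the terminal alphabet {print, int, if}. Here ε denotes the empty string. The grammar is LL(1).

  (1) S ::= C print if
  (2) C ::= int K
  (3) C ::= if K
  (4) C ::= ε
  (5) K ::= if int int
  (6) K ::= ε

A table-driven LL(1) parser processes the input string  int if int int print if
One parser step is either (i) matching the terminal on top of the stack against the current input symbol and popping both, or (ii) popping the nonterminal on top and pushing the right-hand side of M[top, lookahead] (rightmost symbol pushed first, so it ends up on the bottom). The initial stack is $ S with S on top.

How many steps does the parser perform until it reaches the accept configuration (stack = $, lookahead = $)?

step 1: stack=$ S  input=int if int int print if $  — expand S ::= C print if
step 2: stack=$ if print C  input=int if int int print if $  — expand C ::= int K
step 3: stack=$ if print K int  input=int if int int print if $  — match int
step 4: stack=$ if print K  input=if int int print if $  — expand K ::= if int int
step 5: stack=$ if print int int if  input=if int int print if $  — match if
step 6: stack=$ if print int int  input=int int print if $  — match int
step 7: stack=$ if print int  input=int print if $  — match int
step 8: stack=$ if print  input=print if $  — match print
step 9: stack=$ if  input=if $  — match if
Accept reached after 9 steps.

9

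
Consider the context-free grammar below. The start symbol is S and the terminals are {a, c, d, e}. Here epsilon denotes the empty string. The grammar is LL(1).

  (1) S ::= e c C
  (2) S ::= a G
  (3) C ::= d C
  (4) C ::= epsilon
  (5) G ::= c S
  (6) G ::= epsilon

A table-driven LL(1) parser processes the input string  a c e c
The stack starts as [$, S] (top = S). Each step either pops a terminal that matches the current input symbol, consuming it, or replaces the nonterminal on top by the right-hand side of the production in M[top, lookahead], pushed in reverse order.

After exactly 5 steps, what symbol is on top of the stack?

     Stack  Input      Action
  1  $ S    a c e c $  expand S ::= a G
  2  $ G a  a c e c $  match a
  3  $ G    c e c $    expand G ::= c S
  4  $ S c  c e c $    match c
  5  $ S    e c $      expand S ::= e c C
Stack after step 5: $ C c e (top = e).

e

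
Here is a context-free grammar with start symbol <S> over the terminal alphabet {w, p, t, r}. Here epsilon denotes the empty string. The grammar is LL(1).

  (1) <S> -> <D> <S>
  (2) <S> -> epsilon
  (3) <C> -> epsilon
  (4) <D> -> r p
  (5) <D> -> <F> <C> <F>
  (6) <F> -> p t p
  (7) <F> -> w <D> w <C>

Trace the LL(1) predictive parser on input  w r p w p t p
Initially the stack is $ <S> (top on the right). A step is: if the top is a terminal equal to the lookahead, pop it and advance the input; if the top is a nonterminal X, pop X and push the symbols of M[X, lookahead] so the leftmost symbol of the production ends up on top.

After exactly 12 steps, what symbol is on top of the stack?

      Stack                      Input            Action
   1  $ <S>                      w r p w p t p $  expand <S> -> <D> <S>
   2  $ <S> <D>                  w r p w p t p $  expand <D> -> <F> <C> <F>
   3  $ <S> <F> <C> <F>          w r p w p t p $  expand <F> -> w <D> w <C>
   4  $ <S> <F> <C> <C> w <D> w  w r p w p t p $  match w
   5  $ <S> <F> <C> <C> w <D>    r p w p t p $    expand <D> -> r p
   6  $ <S> <F> <C> <C> w p r    r p w p t p $    match r
   7  $ <S> <F> <C> <C> w p      p w p t p $      match p
   8  $ <S> <F> <C> <C> w        w p t p $        match w
   9  $ <S> <F> <C> <C>          p t p $          expand <C> -> epsilon
  10  $ <S> <F> <C>              p t p $          expand <C> -> epsilon
  11  $ <S> <F>                  p t p $          expand <F> -> p t p
  12  $ <S> p t p                p t p $          match p
Stack after step 12: $ <S> p t (top = t).

t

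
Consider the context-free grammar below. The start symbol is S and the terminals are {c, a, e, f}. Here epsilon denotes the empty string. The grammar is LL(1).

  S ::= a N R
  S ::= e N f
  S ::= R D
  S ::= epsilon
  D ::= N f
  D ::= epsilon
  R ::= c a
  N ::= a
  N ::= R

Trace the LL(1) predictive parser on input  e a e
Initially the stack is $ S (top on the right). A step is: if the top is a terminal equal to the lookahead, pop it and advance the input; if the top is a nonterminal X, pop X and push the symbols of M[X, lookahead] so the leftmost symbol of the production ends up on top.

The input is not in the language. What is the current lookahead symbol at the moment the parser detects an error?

e

step 1: stack=$ S  input=e a e $  — expand S ::= e N f
step 2: stack=$ f N e  input=e a e $  — match e
step 3: stack=$ f N  input=a e $  — expand N ::= a
step 4: stack=$ f a  input=a e $  — match a
step 5: stack=$ f  input=e $  — error: top is terminal f but lookahead is e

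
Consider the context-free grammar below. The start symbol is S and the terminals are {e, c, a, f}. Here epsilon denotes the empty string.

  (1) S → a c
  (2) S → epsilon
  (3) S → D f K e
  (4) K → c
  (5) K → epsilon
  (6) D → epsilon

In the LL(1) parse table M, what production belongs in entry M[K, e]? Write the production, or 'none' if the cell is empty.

K → epsilon

FIRST(K) = {epsilon, c}
FIRST(D) = {epsilon}
FIRST(S) = {epsilon, a, f}  (via D f K e)
FOLLOW(S) includes $ since S is the start symbol.
FOLLOW(K): in S→D f K e, K is followed by e with FIRST {e}. Thus FOLLOW(K) = {e}.
For K → c: FIRST(c) = {c}, so it goes in M[K, t] for t ∈ {c}.
For K → epsilon: FIRST(epsilon) = {epsilon}, so it goes in M[K, t] for t ∈ {}; since epsilon ∈ FIRST, also for every t ∈ FOLLOW(K) = {e}.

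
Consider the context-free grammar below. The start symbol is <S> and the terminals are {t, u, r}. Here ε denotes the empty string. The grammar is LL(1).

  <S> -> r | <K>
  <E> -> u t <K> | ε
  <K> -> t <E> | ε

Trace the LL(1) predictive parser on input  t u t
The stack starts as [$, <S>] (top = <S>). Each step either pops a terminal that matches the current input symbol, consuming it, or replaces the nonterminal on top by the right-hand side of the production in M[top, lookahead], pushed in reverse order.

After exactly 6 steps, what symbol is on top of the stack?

<K>

step 1: stack=$ <S>  input=t u t $  — expand <S> -> <K>
step 2: stack=$ <K>  input=t u t $  — expand <K> -> t <E>
step 3: stack=$ <E> t  input=t u t $  — match t
step 4: stack=$ <E>  input=u t $  — expand <E> -> u t <K>
step 5: stack=$ <K> t u  input=u t $  — match u
step 6: stack=$ <K> t  input=t $  — match t
Stack after step 6: $ <K> (top = <K>).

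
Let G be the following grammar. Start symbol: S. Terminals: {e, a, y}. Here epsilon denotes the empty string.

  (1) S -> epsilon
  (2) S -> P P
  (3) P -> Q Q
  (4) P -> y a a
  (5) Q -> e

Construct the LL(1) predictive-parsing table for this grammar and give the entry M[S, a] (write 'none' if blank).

none

FIRST(Q) = {e}
FIRST(P) = {e, y}  (via Q Q)
FIRST(S) = {epsilon, e, y}  (via P P)
FOLLOW(S) includes $ since S is the start symbol.
FOLLOW(S): S appears on no right-hand side. Thus FOLLOW(S) = {$}.
For S -> epsilon: FIRST(epsilon) = {epsilon}, so it goes in M[S, t] for t ∈ {}; since epsilon ∈ FIRST, also for every t ∈ FOLLOW(S) = {$}.
For S -> P P: FIRST(P P) = {e, y}, so it goes in M[S, t] for t ∈ {e, y}.
None of these place a production in M[S, a].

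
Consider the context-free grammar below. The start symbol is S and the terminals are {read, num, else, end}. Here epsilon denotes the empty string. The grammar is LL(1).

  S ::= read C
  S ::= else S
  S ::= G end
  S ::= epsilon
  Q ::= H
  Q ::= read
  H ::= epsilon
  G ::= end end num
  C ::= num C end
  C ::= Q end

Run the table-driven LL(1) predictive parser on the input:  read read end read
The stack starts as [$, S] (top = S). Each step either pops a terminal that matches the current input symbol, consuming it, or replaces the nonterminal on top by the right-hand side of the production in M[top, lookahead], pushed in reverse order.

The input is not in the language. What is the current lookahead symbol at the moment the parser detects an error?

read

     Stack       Input                 Action
  1  $ S         read read end read $  expand S ::= read C
  2  $ C read    read read end read $  match read
  3  $ C         read end read $       expand C ::= Q end
  4  $ end Q     read end read $       expand Q ::= read
  5  $ end read  read end read $       match read
  6  $ end       end read $            match end
  7  $           read $                error: stack empty but input remains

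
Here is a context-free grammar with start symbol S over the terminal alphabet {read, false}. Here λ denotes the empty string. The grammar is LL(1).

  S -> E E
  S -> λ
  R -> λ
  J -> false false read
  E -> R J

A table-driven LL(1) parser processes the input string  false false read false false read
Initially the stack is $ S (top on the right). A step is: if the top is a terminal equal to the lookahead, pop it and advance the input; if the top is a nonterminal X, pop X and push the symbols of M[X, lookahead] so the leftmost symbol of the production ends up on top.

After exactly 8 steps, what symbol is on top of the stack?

R

     Stack                 Input                                Action
  1  $ S                   false false read false false read $  expand S -> E E
  2  $ E E                 false false read false false read $  expand E -> R J
  3  $ E J R               false false read false false read $  expand R -> λ
  4  $ E J                 false false read false false read $  expand J -> false false read
  5  $ E read false false  false false read false false read $  match false
  6  $ E read false        false read false false read $        match false
  7  $ E read              read false false read $              match read
  8  $ E                   false false read $                   expand E -> R J
Stack after step 8: $ J R (top = R).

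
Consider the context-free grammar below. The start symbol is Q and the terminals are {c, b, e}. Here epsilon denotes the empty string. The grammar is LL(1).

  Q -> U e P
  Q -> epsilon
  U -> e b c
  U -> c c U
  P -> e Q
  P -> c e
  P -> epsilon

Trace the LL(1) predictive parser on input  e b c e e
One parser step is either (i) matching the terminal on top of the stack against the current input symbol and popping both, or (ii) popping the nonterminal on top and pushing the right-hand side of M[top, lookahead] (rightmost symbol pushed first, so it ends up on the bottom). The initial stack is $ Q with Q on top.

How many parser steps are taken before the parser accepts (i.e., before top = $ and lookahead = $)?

9

step 1: stack=$ Q  input=e b c e e $  — expand Q -> U e P
step 2: stack=$ P e U  input=e b c e e $  — expand U -> e b c
step 3: stack=$ P e c b e  input=e b c e e $  — match e
step 4: stack=$ P e c b  input=b c e e $  — match b
step 5: stack=$ P e c  input=c e e $  — match c
step 6: stack=$ P e  input=e e $  — match e
step 7: stack=$ P  input=e $  — expand P -> e Q
step 8: stack=$ Q e  input=e $  — match e
step 9: stack=$ Q  input=$  — expand Q -> epsilon
Accept reached after 9 steps.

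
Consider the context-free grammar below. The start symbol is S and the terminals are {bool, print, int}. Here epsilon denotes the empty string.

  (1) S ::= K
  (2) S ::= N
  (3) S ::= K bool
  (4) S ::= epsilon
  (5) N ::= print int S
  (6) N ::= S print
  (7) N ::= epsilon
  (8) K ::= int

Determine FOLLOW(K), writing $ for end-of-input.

{$, bool, print}

FIRST(K): from K::=int we get {int}. So FIRST(K) = {int}.
FIRST(S): from S::=K we get {int}; from S::=N we get {epsilon, int, print}; from S::=K bool we get {int}; from S::=epsilon we get {epsilon}. So FIRST(S) = {epsilon, int, print}.
FIRST(N): from N::=print int S we get {print}; from N::=S print we get {int, print}; from N::=epsilon we get {epsilon}. So FIRST(N) = {epsilon, int, print}.
FOLLOW(S) includes $ since S is the start symbol.
FOLLOW(S): in N::=print int S, the suffix after S is empty, so FOLLOW(S) ⊇ FOLLOW(N) = {$, print}; in N::=S print, S is followed by print with FIRST {print}. Thus FOLLOW(S) = {$, print}.
FOLLOW(N): in S::=N, the suffix after N is empty, so FOLLOW(N) ⊇ FOLLOW(S) = {$, print}. Thus FOLLOW(N) = {$, print}.
FOLLOW(K): in S::=K, the suffix after K is empty, so FOLLOW(K) ⊇ FOLLOW(S) = {$, print}; in S::=K bool, K is followed by bool with FIRST {bool}. Thus FOLLOW(K) = {$, bool, print}.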